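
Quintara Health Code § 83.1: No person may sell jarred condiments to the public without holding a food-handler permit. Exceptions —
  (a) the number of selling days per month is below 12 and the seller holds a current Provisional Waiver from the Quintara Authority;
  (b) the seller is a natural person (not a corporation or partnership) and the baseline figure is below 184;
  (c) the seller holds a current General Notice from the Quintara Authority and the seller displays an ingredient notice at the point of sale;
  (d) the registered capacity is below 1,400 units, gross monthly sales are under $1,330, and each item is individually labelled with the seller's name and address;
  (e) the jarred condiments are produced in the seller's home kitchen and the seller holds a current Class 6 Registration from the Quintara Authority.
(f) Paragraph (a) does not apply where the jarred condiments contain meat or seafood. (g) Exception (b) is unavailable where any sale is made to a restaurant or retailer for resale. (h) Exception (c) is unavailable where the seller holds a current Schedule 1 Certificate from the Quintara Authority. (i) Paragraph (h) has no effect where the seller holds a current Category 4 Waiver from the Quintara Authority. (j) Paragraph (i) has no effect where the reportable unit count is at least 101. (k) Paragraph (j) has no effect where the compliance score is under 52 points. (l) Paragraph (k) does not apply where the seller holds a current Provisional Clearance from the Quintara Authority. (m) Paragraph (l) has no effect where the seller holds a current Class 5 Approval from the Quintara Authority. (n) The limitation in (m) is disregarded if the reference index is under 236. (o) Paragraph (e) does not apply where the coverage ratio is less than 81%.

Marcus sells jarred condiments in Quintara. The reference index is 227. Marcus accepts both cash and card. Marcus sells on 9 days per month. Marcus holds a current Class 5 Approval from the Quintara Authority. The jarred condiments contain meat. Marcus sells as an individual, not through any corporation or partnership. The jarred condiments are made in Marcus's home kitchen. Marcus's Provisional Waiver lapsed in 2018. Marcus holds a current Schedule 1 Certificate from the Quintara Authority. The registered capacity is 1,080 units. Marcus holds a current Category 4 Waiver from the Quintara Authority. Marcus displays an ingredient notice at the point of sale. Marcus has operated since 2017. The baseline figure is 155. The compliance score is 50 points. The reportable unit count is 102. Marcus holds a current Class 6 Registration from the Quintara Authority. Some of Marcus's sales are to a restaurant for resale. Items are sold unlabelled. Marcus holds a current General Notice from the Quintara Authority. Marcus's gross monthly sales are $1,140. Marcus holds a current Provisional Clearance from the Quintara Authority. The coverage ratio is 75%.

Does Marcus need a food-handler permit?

Yes — Marcus must hold a food-handler permit.

Exception (a) does not apply: the Provisional Waiver is not current.
Exception (b)'s conditions are all satisfied: the seller is a natural person; the baseline figure is 155, below the 184 limit. Turning to paragraph (g): (g) applies — some sales are to a restaurant for resale. So (b) is unavailable.
All of (c)'s requirements are met (a current General Notice is held; an ingredient notice is displayed). Turning to paragraphs (h)–(n): (h) operates against (c): a current Schedule 1 Certificate is held. (i) would limit (h) — a current Category 4 Waiver is held — but (j) sets (i) aside: (j) operates against (i): the reportable unit count is 102, meeting the 101 threshold. (k) would limit (j) — the compliance score is 50 points, under the 52 points limit — but (l) sets (k) aside: (l) operates against (k): a current Provisional Clearance is held. (m) would limit (l) — a current Class 5 Approval is held — but (n) sets (m) aside: (n) operates against (m): the reference index is 227, under the 236 limit. So (c) is unavailable.
Exception (d) fails — items are sold unlabelled.
All of (e)'s requirements are met (the jarred condiments are home-kitchen produced; a current Class 6 Registration is held). But applying paragraph (o): (o) operates against (e): the coverage ratio is 75%, less than the 81% limit. (e) is therefore removed.
None of the exceptions is available; § 83.1 applies in full.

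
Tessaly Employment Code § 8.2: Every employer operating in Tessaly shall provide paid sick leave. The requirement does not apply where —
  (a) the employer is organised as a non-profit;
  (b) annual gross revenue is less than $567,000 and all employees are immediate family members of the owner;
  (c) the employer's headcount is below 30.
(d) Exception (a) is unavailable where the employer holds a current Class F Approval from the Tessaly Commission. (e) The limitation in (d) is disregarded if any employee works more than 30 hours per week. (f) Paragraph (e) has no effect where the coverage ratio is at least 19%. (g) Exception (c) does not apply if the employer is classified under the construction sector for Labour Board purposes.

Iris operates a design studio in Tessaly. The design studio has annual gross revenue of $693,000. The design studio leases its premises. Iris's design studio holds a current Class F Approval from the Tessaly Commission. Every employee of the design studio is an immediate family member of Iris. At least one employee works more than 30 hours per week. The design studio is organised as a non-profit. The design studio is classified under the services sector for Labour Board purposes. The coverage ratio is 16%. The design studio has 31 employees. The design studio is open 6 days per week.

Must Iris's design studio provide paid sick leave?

Exception (a)'s conditions are all satisfied: the employer is a non-profit. Under paragraphs (d)–(f): (d) would limit (a) — a current Class F Approval is held — but (e) sets (d) aside: (e) is triggered — at least one employee exceeds 30 hours/week. (f), which would lift (e), is inapplicable — the coverage ratio is 16%, short of 19%. (a) remains available.
Exception (b) does not apply: annual gross revenue is $693,000, not less than $567,000.
Exception (c) fails — the employer's headcount is 31, not below 30.

No — exception (a) applies; Iris's design studio is not required to provide paid sick leave.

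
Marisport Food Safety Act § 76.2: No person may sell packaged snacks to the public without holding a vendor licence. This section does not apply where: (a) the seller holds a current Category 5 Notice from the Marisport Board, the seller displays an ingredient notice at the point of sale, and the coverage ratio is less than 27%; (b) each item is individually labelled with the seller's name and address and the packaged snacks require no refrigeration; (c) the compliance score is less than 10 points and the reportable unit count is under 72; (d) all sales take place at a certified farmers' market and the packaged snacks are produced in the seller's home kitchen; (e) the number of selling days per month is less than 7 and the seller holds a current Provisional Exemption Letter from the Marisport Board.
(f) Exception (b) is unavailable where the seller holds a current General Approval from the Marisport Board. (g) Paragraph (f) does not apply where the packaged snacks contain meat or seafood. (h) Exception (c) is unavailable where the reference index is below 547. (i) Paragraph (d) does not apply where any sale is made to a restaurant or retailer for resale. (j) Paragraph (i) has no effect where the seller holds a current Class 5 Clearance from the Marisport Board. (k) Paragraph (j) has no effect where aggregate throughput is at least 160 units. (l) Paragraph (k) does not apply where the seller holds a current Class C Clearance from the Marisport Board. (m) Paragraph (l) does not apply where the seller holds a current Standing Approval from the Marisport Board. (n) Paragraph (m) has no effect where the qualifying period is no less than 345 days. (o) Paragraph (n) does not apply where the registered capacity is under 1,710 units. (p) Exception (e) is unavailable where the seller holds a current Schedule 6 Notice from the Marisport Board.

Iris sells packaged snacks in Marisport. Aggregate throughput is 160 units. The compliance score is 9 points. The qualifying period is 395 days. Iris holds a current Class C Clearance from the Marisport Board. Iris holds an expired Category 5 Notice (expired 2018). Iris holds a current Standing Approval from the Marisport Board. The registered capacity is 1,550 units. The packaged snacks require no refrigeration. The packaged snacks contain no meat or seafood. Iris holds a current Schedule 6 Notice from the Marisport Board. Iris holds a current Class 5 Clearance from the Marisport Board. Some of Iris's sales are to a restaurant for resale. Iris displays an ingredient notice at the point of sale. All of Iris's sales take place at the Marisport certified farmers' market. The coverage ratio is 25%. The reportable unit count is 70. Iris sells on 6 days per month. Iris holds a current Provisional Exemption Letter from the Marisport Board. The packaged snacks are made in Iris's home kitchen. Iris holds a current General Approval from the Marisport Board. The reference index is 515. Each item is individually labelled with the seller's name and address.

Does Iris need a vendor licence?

Exception (a) requires that the seller holds a current Category 5 Notice from the Marisport Board; but there is no Category 5 Notice in force, so (a) is unavailable.
Exception (b)'s conditions are all satisfied: items are individually labelled; the packaged snacks are shelf-stable. But applying paragraphs (f)–(g): (f) is engaged — a current General Approval is held. (g), which would lift (f), is not engaged — the packaged snacks contain no meat or seafood. So (b) is unavailable.
Exception (c): the compliance score is 9 points, less than the 10 points limit; the reportable unit count is 70, under the 72 limit — every condition holds. Turning to paragraph (h): (h) applies — the reference index is 515, below the 547 limit. So (c) is unavailable.
All of (d)'s requirements are met (all sales are at a certified farmers' market; the packaged snacks are home-kitchen produced). Turning to paragraphs (i)–(o): (i) is engaged — some sales are to a restaurant for resale. (j) is triggered (a current Class 5 Clearance is held), but is itself disapplied by (k): (k) operates against (j): aggregate throughput is 160 units, meeting the 160 units threshold. (l) is engaged (a current Class C Clearance is held), but is itself disapplied by (m): (m) applies — a current Standing Approval is held. (n) is engaged (the qualifying period is 395 days, meeting the 345 days threshold), but yields to (o): (o) is engaged — the registered capacity is 1,550 units, under the 1,710 units limit. (d) is therefore removed.
Exception (e) is satisfied on its face — the number of selling days per month is 6, less than the 7 limit; a current Provisional Exemption Letter is held. However, paragraph (p) must be considered: (p) applies — a current Schedule 6 Notice is held. (e) is therefore removed.
None of the exceptions is available; § 76.2 applies in full.

Yes — Iris must hold a vendor licence.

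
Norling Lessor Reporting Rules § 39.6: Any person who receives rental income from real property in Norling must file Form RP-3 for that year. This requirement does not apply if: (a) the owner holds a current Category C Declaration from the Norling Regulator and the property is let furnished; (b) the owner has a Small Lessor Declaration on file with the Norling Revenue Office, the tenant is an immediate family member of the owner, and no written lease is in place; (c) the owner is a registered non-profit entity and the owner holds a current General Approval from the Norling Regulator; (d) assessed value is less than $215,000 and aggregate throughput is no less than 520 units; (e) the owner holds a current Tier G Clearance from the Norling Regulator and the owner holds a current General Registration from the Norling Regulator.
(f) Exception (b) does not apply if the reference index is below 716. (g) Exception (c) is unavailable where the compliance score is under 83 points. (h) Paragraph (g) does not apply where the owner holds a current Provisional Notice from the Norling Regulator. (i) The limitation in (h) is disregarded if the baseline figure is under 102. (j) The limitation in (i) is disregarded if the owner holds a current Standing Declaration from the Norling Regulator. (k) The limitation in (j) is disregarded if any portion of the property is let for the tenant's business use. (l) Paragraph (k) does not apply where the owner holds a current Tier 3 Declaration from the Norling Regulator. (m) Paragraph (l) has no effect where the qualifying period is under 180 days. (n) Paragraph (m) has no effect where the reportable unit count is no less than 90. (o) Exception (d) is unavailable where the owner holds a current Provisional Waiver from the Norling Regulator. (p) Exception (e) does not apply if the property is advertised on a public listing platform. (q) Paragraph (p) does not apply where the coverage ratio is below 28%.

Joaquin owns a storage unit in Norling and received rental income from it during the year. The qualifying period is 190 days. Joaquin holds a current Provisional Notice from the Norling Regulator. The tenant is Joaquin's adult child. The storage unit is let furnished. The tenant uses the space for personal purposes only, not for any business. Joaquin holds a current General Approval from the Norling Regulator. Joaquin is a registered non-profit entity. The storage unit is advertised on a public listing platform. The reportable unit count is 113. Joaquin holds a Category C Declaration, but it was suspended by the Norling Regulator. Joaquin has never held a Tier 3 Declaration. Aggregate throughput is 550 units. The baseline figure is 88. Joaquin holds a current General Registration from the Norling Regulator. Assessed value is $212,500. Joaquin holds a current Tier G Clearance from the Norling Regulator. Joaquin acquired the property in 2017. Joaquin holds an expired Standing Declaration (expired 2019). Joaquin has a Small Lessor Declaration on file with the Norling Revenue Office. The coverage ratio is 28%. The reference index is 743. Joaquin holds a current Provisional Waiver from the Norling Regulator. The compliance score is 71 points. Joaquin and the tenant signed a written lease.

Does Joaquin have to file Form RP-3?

Exception (a) requires that the owner holds a current Category C Declaration from the Norling Regulator; but no current Category C Declaration is held, so (a) is unavailable.
Exception (b) fails — a written lease is in place.
Exception (c)'s conditions are all satisfied: Joaquin is a registered non-profit; a current General Approval is held. However, paragraphs (g)–(n) must be considered: (g) operates against (c): the compliance score is 71 points, under the 83 points limit. (h) applies (a current Provisional Notice is held), but yields to (i): (i) operates — the baseline figure is 88, under the 102 limit. (j) is not triggered (no current Standing Declaration is held), so (i) stands. Exception (c) does not apply.
Exception (d) is satisfied on its face — assessed value is $212,500, less than the $215,000 limit; aggregate throughput is 550 units, meeting the 520 units threshold. However, paragraph (o) must be considered: (o) is triggered — a current Provisional Waiver is held. (d) is therefore removed.
Exception (e)'s conditions are all satisfied: a current Tier G Clearance is held; a current General Registration is held. Turning to paragraphs (p)–(q): (p) is triggered — the property is publicly advertised. (q) is not triggered (the coverage ratio is 28%, not below 28%), so (p) stands. So (e) is unavailable.
No exception applies. The general rule governs.

Yes — Joaquin must file Form RP-3.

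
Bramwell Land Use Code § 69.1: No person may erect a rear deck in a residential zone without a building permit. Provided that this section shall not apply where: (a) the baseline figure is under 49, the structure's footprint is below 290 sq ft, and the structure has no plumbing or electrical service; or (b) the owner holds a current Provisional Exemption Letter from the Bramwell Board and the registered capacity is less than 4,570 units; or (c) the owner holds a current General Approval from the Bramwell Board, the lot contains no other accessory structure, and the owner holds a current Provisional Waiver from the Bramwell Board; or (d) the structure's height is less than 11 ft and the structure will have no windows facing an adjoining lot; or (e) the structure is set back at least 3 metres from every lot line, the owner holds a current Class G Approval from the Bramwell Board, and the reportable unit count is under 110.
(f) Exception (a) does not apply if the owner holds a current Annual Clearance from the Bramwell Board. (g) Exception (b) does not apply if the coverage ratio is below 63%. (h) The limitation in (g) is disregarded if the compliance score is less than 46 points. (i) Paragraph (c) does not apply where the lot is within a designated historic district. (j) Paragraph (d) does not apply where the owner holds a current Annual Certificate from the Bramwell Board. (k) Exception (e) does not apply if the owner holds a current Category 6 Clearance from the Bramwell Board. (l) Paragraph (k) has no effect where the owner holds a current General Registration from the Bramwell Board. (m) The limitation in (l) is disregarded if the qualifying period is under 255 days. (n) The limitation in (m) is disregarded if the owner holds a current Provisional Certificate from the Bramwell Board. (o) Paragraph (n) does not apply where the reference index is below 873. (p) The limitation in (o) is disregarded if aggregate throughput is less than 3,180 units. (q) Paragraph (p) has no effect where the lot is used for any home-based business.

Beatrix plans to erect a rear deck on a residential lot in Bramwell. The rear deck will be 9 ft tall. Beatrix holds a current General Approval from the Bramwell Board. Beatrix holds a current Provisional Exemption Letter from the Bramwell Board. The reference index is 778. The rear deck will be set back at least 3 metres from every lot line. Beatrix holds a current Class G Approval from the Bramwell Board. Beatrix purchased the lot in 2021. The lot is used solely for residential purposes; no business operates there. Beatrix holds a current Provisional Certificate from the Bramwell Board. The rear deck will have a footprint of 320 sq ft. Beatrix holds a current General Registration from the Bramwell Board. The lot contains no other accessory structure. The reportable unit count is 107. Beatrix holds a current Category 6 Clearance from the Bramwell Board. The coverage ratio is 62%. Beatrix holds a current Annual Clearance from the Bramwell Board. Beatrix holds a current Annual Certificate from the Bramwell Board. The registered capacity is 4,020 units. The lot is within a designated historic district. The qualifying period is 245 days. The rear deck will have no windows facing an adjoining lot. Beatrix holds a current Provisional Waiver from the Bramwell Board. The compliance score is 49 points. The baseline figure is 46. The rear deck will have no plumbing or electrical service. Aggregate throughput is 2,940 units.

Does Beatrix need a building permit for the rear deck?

No — exception (e) applies; Beatrix does not need a building permit.

Exception (a) fails — the structure's footprint is 320 sq ft, not below 290 sq ft.
Exception (b) is satisfied on its face — a current Provisional Exemption Letter is held; the registered capacity is 4,020 units, less than the 4,570 units limit. But: (g) operates — the coverage ratio is 62%, below the 63% limit. (h), which would lift (g), does not operate here — the compliance score is 49 points, not less than 46 points. So (b) is unavailable.
Exception (c) is satisfied on its face — a current General Approval is held; the lot has no other accessory structure; a current Provisional Waiver is held. But applying paragraph (i): (i) is triggered — the lot is in a historic district. So (c) is unavailable.
Exception (d): the structure's height is 9 ft, less than the 11 ft limit; no windows face an adjoining lot — every condition holds. Turning to paragraph (j): (j) operates against (d): a current Annual Certificate is held. (d) is therefore removed.
Exception (e): the setback is at least 3 m on every side; a current Class G Approval is held; the reportable unit count is 107, under the 110 limit — every condition holds. Considering the limiting provisions: (k) would limit (e) — a current Category 6 Clearance is held — but (l) sets (k) aside: (l) operates against (k): a current General Registration is held. (m) would limit (l) — the qualifying period is 245 days, under the 255 days limit — but (n) sets (m) aside: (n) operates against (m): a current Provisional Certificate is held. (o) applies (the reference index is 778, below the 873 limit), but is displaced by (p): (p) is engaged — aggregate throughput is 2,940 units, less than the 3,180 units limit. (q), which would lift (p), is not triggered — the lot is solely residential. So (e) applies.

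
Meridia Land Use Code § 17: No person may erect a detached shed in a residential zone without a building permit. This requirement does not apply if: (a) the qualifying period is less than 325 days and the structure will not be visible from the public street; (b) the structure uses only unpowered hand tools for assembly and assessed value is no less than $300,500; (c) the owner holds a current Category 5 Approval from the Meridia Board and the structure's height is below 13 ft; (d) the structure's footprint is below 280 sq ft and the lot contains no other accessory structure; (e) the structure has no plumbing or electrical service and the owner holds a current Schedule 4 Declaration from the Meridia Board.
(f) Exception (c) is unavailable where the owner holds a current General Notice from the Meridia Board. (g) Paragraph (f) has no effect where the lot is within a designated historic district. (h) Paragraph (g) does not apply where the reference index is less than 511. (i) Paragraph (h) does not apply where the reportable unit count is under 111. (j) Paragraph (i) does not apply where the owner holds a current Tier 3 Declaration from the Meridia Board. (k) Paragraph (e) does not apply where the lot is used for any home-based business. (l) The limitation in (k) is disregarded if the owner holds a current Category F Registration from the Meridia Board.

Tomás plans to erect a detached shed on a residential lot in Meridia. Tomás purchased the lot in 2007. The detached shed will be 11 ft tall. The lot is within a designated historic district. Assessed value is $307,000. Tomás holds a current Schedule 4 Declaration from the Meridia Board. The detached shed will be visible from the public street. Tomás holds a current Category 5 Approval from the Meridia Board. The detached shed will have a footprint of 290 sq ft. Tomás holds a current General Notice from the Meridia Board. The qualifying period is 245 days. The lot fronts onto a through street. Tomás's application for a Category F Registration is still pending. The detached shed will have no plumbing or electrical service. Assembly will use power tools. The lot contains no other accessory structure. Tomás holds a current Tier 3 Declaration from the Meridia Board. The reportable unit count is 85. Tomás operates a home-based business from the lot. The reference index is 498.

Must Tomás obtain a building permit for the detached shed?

Exception (a) requires that the structure will not be visible from the public street; but the structure will be visible from the street, so (a) is unavailable.
Exception (b) does not apply: assembly uses power tools.
Exception (c)'s conditions are all satisfied: a current Category 5 Approval is held; the structure's height is 11 ft, below the 13 ft limit. But: (f) operates — a current General Notice is held. (g) is engaged (the lot is in a historic district), but is set aside by (h): (h) operates against (g): the reference index is 498, less than the 511 limit. (i) operates (the reportable unit count is 85, under the 111 limit), but is set aside by (j): (j) operates against (i): a current Tier 3 Declaration is held. Exception (c) does not apply.
Exception (d) does not apply: the structure's footprint is 290 sq ft, not below 280 sq ft.
Exception (e): there is no plumbing or electrical service; a current Schedule 4 Declaration is held — every condition holds. Turning to paragraphs (k)–(l): (k) operates against (e): a home-based business operates on the lot. (l) is inapplicable (the Category F Registration is not current), so (k) stands. Exception (e) does not apply.
No exception is made out. Tomás falls within the general rule.

Yes — Tomás must obtain a building permit.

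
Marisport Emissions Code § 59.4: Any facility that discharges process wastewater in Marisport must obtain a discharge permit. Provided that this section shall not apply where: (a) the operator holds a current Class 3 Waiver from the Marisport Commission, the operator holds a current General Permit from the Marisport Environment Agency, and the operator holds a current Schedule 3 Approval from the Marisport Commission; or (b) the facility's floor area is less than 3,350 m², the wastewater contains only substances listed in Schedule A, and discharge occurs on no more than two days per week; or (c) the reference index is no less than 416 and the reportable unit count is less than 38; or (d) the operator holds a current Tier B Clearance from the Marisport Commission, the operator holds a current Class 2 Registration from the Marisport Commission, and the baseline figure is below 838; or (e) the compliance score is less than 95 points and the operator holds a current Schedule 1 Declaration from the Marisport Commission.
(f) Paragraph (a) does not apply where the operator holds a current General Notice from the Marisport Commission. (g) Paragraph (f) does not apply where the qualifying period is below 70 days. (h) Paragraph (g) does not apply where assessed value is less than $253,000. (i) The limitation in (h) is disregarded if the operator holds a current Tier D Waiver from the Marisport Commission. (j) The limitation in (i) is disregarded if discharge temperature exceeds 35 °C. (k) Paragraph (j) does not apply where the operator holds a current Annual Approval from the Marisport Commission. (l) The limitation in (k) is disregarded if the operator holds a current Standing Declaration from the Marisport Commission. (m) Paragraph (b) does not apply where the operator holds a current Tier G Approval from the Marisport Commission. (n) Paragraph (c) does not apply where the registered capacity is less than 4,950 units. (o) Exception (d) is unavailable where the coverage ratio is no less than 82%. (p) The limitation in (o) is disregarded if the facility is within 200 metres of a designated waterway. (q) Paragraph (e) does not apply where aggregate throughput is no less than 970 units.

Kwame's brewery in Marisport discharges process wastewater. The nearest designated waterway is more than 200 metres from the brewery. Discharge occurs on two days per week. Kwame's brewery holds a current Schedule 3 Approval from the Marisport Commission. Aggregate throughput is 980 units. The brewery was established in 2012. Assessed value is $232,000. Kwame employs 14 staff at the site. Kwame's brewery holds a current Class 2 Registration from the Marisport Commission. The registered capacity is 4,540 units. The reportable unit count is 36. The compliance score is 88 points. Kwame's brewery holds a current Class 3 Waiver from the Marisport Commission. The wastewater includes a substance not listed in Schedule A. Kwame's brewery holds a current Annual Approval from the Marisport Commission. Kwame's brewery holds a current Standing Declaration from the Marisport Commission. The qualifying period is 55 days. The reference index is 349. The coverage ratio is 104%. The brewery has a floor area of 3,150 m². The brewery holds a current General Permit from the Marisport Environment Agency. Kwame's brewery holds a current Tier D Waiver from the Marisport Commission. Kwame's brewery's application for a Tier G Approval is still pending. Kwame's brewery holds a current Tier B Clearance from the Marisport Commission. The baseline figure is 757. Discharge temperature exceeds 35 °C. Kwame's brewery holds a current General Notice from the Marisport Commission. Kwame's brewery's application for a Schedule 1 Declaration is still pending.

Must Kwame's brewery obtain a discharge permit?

Exception (a): a current Class 3 Waiver is held; a current General Permit is held; a current Schedule 3 Approval is held — every condition holds. However, paragraphs (f)–(l) must be considered: (f) applies — a current General Notice is held. (g) would limit (f) — the qualifying period is 55 days, below the 70 days limit — but (h) sets (g) aside: (h) operates against (g): assessed value is $232,000, less than the $253,000 limit. (i) would limit (h) — a current Tier D Waiver is held — but (j) sets (i) aside: (j) operates against (i): discharge temperature exceeds 35 °C. (k) operates (a current Annual Approval is held), but is displaced by (l): (l) operates against (k): a current Standing Declaration is held. (a) is therefore removed.
Exception (b) does not apply: the wastewater includes a non-Schedule-A substance.
Exception (c) requires that the reference index is no less than 416; but the reference index is 349, short of 416, so (c) is unavailable.
Exception (d)'s conditions are all satisfied: a current Tier B Clearance is held; a current Class 2 Registration is held; the baseline figure is 757, below the 838 limit. Turning to paragraphs (o)–(p): (o) operates against (d): the coverage ratio is 104%, meeting the 82% threshold. (p), which would lift (o), is not triggered — the brewery is more than 200 m from any designated waterway. (d) is therefore removed.
Exception (e) fails — no current Schedule 1 Declaration is held.
No exception displaces § 59.4.

Yes — Kwame's brewery must obtain a discharge permit.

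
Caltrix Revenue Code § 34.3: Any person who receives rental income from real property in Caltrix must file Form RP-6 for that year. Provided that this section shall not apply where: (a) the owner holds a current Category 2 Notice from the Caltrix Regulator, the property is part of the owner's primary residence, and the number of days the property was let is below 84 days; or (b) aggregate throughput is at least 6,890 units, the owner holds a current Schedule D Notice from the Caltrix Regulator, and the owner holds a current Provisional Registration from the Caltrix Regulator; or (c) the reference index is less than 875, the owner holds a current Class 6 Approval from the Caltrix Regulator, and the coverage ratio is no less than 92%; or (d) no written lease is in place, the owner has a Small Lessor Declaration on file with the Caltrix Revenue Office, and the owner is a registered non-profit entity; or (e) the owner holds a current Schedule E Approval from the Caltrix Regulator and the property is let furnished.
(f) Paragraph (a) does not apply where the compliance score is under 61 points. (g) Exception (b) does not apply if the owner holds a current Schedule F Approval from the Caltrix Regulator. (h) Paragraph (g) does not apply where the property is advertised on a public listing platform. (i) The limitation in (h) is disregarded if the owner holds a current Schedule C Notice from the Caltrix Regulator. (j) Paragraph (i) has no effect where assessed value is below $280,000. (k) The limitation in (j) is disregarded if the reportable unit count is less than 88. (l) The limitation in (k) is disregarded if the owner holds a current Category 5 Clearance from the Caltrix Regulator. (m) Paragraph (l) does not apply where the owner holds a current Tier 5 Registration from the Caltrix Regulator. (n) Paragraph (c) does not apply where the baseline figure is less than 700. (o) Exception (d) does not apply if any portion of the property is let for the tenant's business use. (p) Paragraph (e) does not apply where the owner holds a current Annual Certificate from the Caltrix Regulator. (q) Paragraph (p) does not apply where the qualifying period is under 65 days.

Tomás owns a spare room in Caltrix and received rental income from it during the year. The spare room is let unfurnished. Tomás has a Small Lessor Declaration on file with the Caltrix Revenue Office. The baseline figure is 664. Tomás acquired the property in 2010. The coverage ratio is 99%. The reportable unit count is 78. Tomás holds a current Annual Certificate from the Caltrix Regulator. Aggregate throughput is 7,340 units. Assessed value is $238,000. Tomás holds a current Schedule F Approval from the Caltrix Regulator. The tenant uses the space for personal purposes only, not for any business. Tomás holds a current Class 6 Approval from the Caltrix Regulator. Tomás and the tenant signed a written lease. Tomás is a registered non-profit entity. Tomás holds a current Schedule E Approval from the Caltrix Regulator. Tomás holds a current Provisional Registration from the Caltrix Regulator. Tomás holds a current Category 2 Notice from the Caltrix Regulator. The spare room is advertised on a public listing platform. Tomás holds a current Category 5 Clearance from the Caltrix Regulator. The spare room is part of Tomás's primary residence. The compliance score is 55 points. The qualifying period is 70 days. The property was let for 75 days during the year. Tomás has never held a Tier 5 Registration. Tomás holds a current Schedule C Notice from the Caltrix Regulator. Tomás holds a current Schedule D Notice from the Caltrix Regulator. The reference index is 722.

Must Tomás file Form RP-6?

Exception (a): a current Category 2 Notice is held; the spare room is part of the primary residence; the number of days the property was let is 75 days, below the 84 days limit — every condition holds. Turning to paragraph (f): (f) is engaged — the compliance score is 55 points, under the 61 points limit. So (a) is unavailable.
Exception (b)'s conditions are all satisfied: aggregate throughput is 7,340 units, meeting the 6,890 units threshold; a current Schedule D Notice is held; a current Provisional Registration is held. Under paragraphs (g)–(m): (g) would limit (b) — a current Schedule F Approval is held — but (h) sets (g) aside: (h) operates against (g): the property is publicly advertised. (i) would limit (h) — a current Schedule C Notice is held — but (j) sets (i) aside: (j) applies — assessed value is $238,000, below the $280,000 limit. (k) is triggered (the reportable unit count is 78, less than the 88 limit), but is overridden by (l): (l) is triggered — a current Category 5 Clearance is held. (m) does not operate here (the Tier 5 Registration is not current), so (l) stands. Exception (b) stands.
All of (c)'s requirements are met (the reference index is 722, less than the 875 limit; a current Class 6 Approval is held; the coverage ratio is 99%, meeting the 92% threshold). However, paragraph (n) must be considered: (n) applies — the baseline figure is 664, less than the 700 limit. (c) is therefore removed.
Exception (d) fails — a written lease is in place.
Exception (e) does not apply: the property is let unfurnished.

No — exception (b) applies; Tomás is not required to file Form RP-6.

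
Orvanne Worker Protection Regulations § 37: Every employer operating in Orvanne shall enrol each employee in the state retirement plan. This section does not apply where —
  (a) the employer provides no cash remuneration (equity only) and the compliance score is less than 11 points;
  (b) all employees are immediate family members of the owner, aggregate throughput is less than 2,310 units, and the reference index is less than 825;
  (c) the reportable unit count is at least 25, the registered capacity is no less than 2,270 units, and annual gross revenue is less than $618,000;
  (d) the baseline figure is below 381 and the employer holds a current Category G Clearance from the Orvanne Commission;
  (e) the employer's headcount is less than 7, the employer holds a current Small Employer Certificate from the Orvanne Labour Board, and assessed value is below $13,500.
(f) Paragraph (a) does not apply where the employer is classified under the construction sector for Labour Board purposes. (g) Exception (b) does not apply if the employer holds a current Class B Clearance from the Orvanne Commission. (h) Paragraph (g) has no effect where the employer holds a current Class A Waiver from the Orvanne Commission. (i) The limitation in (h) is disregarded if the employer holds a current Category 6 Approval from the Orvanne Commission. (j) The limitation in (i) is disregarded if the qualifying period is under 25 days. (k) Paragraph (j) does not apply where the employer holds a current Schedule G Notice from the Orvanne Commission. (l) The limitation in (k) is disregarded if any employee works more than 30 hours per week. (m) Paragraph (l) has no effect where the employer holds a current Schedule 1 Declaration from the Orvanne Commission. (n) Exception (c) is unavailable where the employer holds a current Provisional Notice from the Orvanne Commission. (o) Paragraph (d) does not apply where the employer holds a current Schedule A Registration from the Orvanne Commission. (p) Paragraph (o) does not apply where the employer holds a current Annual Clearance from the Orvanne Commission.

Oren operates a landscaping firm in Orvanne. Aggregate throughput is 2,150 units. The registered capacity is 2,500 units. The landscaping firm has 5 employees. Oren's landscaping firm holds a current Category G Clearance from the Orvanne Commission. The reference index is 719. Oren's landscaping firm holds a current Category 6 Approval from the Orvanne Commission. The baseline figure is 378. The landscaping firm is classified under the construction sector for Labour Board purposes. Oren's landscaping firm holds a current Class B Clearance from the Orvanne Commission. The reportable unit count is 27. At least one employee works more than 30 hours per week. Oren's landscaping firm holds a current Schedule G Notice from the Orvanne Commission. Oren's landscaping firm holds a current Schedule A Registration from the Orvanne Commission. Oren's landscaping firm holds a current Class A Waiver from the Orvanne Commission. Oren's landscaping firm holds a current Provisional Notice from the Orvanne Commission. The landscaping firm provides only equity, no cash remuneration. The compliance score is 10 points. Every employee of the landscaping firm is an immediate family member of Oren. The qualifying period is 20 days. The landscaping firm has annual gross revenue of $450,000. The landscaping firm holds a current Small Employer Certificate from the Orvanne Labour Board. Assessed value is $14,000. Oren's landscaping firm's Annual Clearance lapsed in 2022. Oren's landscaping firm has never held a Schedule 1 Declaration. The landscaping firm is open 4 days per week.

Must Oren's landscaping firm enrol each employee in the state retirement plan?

No — exception (b) applies; Oren's landscaping firm is not required to enrol each employee in the state retirement plan.

Exception (a)'s conditions are all satisfied: remuneration is equity-only; the compliance score is 10 points, less than the 11 points limit. But: (f) operates against (a): the landscaping firm is classified under the construction sector. So (a) is unavailable.
All of (b)'s requirements are met (every employee is an immediate family member; aggregate throughput is 2,150 units, less than the 2,310 units limit; the reference index is 719, less than the 825 limit). Under paragraphs (g)–(m): (g) would limit (b) — a current Class B Clearance is held — but (h) sets (g) aside: (h) operates — a current Class A Waiver is held. (i) would limit (h) — a current Category 6 Approval is held — but (j) sets (i) aside: (j) operates against (i): the qualifying period is 20 days, under the 25 days limit. (k) is engaged (a current Schedule G Notice is held), but is itself disapplied by (l): (l) operates against (k): at least one employee exceeds 30 hours/week. (m) is inapplicable (there is no Schedule 1 Declaration in force), so (l) stands. So (b) applies.
Exception (c) is satisfied on its face — the reportable unit count is 27, meeting the 25 threshold; the registered capacity is 2,500 units, meeting the 2,270 units threshold; annual gross revenue is $450,000, less than the $618,000 limit. But: (n) operates — a current Provisional Notice is held. Exception (c) does not apply.
All of (d)'s requirements are met (the baseline figure is 378, below the 381 limit; a current Category G Clearance is held). However, paragraphs (o)–(p) must be considered: (o) operates against (d): a current Schedule A Registration is held. (p) is not engaged (the Annual Clearance is not current), so (o) stands. So (d) is unavailable.
Exception (e) fails — assessed value is $14,000, not below $13,500.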